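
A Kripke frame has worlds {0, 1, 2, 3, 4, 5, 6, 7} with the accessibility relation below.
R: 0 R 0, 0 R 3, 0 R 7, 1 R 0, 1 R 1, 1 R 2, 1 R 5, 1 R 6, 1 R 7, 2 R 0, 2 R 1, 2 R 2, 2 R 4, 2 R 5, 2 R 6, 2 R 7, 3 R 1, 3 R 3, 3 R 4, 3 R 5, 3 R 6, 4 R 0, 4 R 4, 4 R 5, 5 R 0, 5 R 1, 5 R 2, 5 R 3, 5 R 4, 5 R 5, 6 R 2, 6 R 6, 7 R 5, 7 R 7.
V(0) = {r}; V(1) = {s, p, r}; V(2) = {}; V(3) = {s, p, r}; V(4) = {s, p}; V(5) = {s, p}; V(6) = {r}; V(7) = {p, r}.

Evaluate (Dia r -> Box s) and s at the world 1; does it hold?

Recall that Box ψ holds at a world iff ψ holds at every accessible world, and Dia ψ holds iff ψ holds at some accessible world.
At 1: Dia r -> Box s is false, s is true, so (Dia r -> Box s) and s is false.
  At 1: Dia r is true, Box s is false, so Dia r -> Box s is false.
    At 1: Dia r requires r at some successor in {0, 1, 2, 5, 6, 7}.
      r holds at 0, so Dia r is true at 1.
    At 1: Box s requires s at every successor {0, 1, 2, 5, 6, 7}.
      s fails at 0, so Box s is false at 1.

No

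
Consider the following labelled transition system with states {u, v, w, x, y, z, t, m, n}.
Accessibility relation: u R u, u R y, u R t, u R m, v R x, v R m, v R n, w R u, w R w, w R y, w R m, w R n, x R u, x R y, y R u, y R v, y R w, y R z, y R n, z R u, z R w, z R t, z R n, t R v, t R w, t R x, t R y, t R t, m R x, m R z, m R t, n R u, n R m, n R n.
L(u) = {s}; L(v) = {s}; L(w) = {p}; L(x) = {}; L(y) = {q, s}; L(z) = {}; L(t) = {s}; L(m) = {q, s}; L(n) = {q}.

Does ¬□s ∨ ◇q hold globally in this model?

Recall that □ψ holds at a world iff ψ holds at every accessible world, and ◇ψ holds iff ψ holds at some accessible world.
Let φ = ¬□s ∨ ◇q. Evaluate φ at each world:
  u (successors {u, y, t, m}): φ is true.
  v (successors {x, m, n}): φ is true.
  w (successors {u, w, y, m, n}): φ is true.
  x (successors {u, y}): φ is true.
  y (successors {u, v, w, z, n}): φ is true.
  z (successors {u, w, t, n}): φ is true.
  t (successors {v, w, x, y, t}): φ is true.
  m (successors {x, z, t}): φ is true.
  n (successors {u, m, n}): φ is true.
For instance, at z:
  At z: ¬□s is true, ◇q is true, so ¬□s ∨ ◇q is true.
    At z: □s is false, so ¬□s is true.
      At z: □s requires s at every successor {u, w, t, n}.
        s fails at w, so □s is false at z.
    At z: ◇q requires q at some successor in {u, w, t, n}.
      q holds at n, so ◇q is true at z.

Yes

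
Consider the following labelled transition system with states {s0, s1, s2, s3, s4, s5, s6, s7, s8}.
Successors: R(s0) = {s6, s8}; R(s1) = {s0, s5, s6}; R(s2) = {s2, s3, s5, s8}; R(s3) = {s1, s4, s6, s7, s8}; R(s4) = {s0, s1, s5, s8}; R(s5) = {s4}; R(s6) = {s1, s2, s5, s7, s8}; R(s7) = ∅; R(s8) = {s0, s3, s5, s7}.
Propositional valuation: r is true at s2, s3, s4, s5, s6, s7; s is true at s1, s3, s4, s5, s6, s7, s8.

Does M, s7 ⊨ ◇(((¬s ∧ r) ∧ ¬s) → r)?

At s7: no accessible worlds, so ◇(((¬s ∧ r) ∧ ¬s) → r) is false.

No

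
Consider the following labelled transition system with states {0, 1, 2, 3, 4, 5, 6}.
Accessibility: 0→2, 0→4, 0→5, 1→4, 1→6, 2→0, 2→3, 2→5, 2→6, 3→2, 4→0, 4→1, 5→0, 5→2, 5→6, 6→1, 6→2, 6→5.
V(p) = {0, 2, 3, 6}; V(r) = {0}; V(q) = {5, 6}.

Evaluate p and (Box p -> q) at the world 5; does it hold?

At 5: p is false, Box p -> q is true, so p and (Box p -> q) is false.
  At 5: Box p is true, q is true, so Box p -> q is true.
    At 5: Box p requires p at every successor {0, 2, 6}.
      At 0: p is true.
      At 2: p is true.
      At 6: p is true.
    So Box p is true at 5.

No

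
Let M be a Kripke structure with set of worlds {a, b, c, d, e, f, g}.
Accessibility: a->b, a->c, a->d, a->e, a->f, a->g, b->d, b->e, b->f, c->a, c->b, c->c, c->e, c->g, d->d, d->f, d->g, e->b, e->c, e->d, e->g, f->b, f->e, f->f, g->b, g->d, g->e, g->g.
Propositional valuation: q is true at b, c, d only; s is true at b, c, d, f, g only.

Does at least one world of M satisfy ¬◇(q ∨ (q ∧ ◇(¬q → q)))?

Let φ = ¬◇(q ∨ (q ∧ ◇(¬q → q))). Evaluate φ at each world:
  a (successors {b, c, d, e, f, g}): φ is false.
  b (successors {d, e, f}): φ is false.
  c (successors {a, b, c, e, g}): φ is false.
  d (successors {d, f, g}): φ is false.
  e (successors {b, c, d, g}): φ is false.
  f (successors {b, e, f}): φ is false.
  g (successors {b, d, e, g}): φ is false.
For instance, at b:
  At b: ◇(q ∨ (q ∧ ◇(¬q → q))) is true, so ¬◇(q ∨ (q ∧ ◇(¬q → q))) is false.
    At b: ◇(q ∨ (q ∧ ◇(¬q → q))) requires q ∨ (q ∧ ◇(¬q → q)) at some successor in {d, e, f}.
      q ∨ (q ∧ ◇(¬q → q)) holds at d, so ◇(q ∨ (q ∧ ◇(¬q → q))) is true at b.

No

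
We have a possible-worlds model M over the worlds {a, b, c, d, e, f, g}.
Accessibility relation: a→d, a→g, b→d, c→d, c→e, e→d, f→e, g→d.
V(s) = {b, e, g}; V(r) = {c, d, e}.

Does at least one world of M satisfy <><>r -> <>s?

Yes

Recall that <>ψ holds at a world iff ψ holds at some accessible world.
Let φ = <><>r -> <>s. Evaluate φ at each world:
  a (successors {d, g}): φ is true.
  b (successors {d}): φ is true.
  c (successors {d, e}): φ is true.
  d (successors ∅): φ is true.
  e (successors {d}): φ is true.
  f (successors {e}): φ is true.
  g (successors {d}): φ is true.
Detail at a (witness):
  At a: <><>r is true, <>s is true, so <><>r -> <>s is true.
    At a: <><>r requires <>r at some successor in {d, g}.
      <>r holds at g, so <><>r is true at a.
    At a: <>s requires s at some successor in {d, g}.
      s holds at g, so <>s is true at a.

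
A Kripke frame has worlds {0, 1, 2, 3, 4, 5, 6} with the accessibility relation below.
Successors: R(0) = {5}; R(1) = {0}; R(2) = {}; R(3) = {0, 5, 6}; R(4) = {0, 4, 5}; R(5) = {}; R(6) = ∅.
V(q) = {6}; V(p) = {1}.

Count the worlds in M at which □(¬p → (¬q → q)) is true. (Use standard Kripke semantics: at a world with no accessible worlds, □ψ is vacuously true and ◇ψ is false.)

3

Let φ = □(¬p → (¬q → q)). Evaluate φ at each world:
  0 (successors {5}): φ is false.
  1 (successors {0}): φ is false.
  2 (successors ∅): φ is true.
  3 (successors {0, 5, 6}): φ is false.
  4 (successors {0, 4, 5}): φ is false.
  5 (successors ∅): φ is true.
  6 (successors ∅): φ is true.
For instance, at 1:
  At 1: □(¬p → (¬q → q)) requires ¬p → (¬q → q) at every successor {0}.
    ¬p → (¬q → q) fails at 0, so □(¬p → (¬q → q)) is false at 1.
Satisfying worlds: {2, 5, 6}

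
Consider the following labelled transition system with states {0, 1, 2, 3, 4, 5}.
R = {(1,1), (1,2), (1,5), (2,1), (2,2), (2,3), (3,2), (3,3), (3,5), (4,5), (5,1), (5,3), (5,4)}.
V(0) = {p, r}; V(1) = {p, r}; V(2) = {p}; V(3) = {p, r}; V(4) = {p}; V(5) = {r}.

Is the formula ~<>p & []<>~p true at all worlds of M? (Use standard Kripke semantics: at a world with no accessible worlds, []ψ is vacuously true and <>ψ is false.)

Let φ = ~<>p & []<>~p. Evaluate φ at each world:
  0 (successors ∅): φ is true.
  1 (successors {1, 2, 5}): φ is false.
  2 (successors {1, 2, 3}): φ is false.
  3 (successors {2, 3, 5}): φ is false.
  4 (successors {5}): φ is false.
  5 (successors {1, 3, 4}): φ is false.
Detail at 1 (counterexample):
  At 1: ~<>p is false, []<>~p is false, so ~<>p & []<>~p is false.
    At 1: <>p is true, so ~<>p is false.
      At 1: <>p requires p at some successor in {1, 2, 5}.
        p holds at 1, so <>p is true at 1.
    At 1: []<>~p requires <>~p at every successor {1, 2, 5}.
      <>~p fails at 2, so []<>~p is false at 1.

No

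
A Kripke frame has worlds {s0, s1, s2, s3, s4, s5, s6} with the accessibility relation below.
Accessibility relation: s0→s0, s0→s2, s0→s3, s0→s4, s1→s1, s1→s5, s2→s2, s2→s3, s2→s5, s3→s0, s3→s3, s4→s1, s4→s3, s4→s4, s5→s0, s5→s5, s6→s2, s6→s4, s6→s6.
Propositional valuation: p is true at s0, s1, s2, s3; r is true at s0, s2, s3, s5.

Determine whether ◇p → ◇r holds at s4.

At s4: ◇p is true, ◇r is true, so ◇p → ◇r is true.
  At s4: ◇p requires p at some successor in {s1, s3, s4}.
    p holds at s1, so ◇p is true at s4.
  At s4: ◇r requires r at some successor in {s1, s3, s4}.
    r holds at s3, so ◇r is true at s4.

Yes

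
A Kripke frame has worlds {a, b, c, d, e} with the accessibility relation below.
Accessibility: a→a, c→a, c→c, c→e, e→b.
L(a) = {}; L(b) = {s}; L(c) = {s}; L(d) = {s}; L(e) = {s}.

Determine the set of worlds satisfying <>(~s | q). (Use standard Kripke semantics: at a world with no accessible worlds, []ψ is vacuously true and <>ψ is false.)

a, c

Let φ = <>(~s | q). Evaluate φ at each world:
  a (successors {a}): φ is true.
  b (successors ∅): φ is false.
  c (successors {a, c, e}): φ is true.
  d (successors ∅): φ is false.
  e (successors {b}): φ is false.
For instance, at e:
  At e: <>(~s | q) requires ~s | q at some successor in {b}.
    At b: ~s | q is false.
  So <>(~s | q) is false at e.
Satisfying worlds: {a, c}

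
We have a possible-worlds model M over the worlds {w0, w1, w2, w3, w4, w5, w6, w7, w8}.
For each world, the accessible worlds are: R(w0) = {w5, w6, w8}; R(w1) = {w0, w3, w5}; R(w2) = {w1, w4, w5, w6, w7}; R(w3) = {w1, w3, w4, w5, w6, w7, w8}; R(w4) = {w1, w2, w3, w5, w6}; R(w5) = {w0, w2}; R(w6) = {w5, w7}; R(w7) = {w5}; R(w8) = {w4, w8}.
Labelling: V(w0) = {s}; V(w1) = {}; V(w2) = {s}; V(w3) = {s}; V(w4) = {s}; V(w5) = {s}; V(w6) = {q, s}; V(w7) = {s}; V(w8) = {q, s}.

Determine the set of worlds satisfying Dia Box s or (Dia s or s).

Recall that Box ψ holds at a world iff ψ holds at every accessible world, and Dia ψ holds iff ψ holds at some accessible world.
Let φ = Dia Box s or (Dia s or s). Evaluate φ at each world:
  w0 (successors {w5, w6, w8}): φ is true.
  w1 (successors {w0, w3, w5}): φ is true.
  w2 (successors {w1, w4, w5, w6, w7}): φ is true.
  w3 (successors {w1, w3, w4, w5, w6, w7, w8}): φ is true.
  w4 (successors {w1, w2, w3, w5, w6}): φ is true.
  w5 (successors {w0, w2}): φ is true.
  w6 (successors {w5, w7}): φ is true.
  w7 (successors {w5}): φ is true.
  w8 (successors {w4, w8}): φ is true.
For instance, at w8:
  At w8: Dia Box s is true, Dia s or s is true, so Dia Box s or (Dia s or s) is true.
    At w8: Dia Box s requires Box s at some successor in {w4, w8}.
      Box s holds at w8, so Dia Box s is true at w8.
    At w8: Dia s is true, s is true, so Dia s or s is true.
      At w8: Dia s requires s at some successor in {w4, w8}.
        s holds at w4, so Dia s is true at w8.
Satisfying worlds: {w0, w1, w2, w3, w4, w5, w6, w7, w8}

w0, w1, w2, w3, w4, w5, w6, w7, w8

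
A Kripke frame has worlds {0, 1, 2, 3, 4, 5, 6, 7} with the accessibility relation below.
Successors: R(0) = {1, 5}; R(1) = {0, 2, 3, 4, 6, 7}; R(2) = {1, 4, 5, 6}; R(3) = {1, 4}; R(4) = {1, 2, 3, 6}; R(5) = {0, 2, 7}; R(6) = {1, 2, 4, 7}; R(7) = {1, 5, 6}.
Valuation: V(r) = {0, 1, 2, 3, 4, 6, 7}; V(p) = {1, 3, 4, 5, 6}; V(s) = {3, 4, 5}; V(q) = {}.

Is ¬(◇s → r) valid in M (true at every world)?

Let φ = ¬(◇s → r). Evaluate φ at each world:
  0 (successors {1, 5}): φ is false.
  1 (successors {0, 2, 3, 4, 6, 7}): φ is false.
  2 (successors {1, 4, 5, 6}): φ is false.
  3 (successors {1, 4}): φ is false.
  4 (successors {1, 2, 3, 6}): φ is false.
  5 (successors {0, 2, 7}): φ is false.
  6 (successors {1, 2, 4, 7}): φ is false.
  7 (successors {1, 5, 6}): φ is false.
Detail at 0 (counterexample):
  At 0: ◇s → r is true, so ¬(◇s → r) is false.
    At 0: ◇s is true, r is true, so ◇s → r is true.
      At 0: ◇s requires s at some successor in {1, 5}.
        s holds at 5, so ◇s is true at 0.

No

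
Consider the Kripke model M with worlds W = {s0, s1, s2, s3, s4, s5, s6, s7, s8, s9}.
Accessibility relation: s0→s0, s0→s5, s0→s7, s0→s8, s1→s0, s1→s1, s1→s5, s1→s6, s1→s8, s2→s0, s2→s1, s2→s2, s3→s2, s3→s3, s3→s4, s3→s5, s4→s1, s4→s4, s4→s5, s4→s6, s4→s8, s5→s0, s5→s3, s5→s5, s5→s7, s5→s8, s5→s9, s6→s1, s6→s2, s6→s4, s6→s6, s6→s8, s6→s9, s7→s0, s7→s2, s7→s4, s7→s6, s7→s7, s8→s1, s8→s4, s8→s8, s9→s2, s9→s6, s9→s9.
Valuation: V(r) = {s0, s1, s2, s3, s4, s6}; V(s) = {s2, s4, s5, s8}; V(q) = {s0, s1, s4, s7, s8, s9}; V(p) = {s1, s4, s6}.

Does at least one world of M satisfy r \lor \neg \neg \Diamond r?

Yes

Let φ = r \lor \neg \neg \Diamond r. Evaluate φ at each world:
  s0 (successors {s0, s5, s7, s8}): φ is true.
  s1 (successors {s0, s1, s5, s6, s8}): φ is true.
  s2 (successors {s0, s1, s2}): φ is true.
  s3 (successors {s2, s3, s4, s5}): φ is true.
  s4 (successors {s1, s4, s5, s6, s8}): φ is true.
  s5 (successors {s0, s3, s5, s7, s8, s9}): φ is true.
  s6 (successors {s1, s2, s4, s6, s8, s9}): φ is true.
  s7 (successors {s0, s2, s4, s6, s7}): φ is true.
  s8 (successors {s1, s4, s8}): φ is true.
  s9 (successors {s2, s6, s9}): φ is true.
Detail at s0 (witness):
  At s0: r is true, \neg \neg \Diamond r is true, so r \lor \neg \neg \Diamond r is true.
    At s0: \neg \Diamond r is false, so \neg \neg \Diamond r is true.
      At s0: \Diamond r is true, so \neg \Diamond r is false.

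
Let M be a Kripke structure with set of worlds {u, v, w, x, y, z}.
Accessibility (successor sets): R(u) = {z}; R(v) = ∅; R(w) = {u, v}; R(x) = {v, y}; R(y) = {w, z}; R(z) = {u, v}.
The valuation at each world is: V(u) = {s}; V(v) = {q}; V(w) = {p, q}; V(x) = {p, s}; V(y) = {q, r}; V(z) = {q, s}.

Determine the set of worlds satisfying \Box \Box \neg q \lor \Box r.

Let φ = \Box \Box \neg q \lor \Box r. Evaluate φ at each world:
  u (successors {z}): φ is false.
  v (successors ∅): φ is true.
  w (successors {u, v}): φ is false.
  x (successors {v, y}): φ is false.
  y (successors {w, z}): φ is false.
  z (successors {u, v}): φ is false.
For instance, at x:
  At x: \Box \Box \neg q is false, \Box r is false, so \Box \Box \neg q \lor \Box r is false.
    At x: \Box \Box \neg q requires \Box \neg q at every successor {v, y}.
      \Box \neg q fails at y, so \Box \Box \neg q is false at x.
    At x: \Box r requires r at every successor {v, y}.
      r fails at v, so \Box r is false at x.
Satisfying worlds: {v}

v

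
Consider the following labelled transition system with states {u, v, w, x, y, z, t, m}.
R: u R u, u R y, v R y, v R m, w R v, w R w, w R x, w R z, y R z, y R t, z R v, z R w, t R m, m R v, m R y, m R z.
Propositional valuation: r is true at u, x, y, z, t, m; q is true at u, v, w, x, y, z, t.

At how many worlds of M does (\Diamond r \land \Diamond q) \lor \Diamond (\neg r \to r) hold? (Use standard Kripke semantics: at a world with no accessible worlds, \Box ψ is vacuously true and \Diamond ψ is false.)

Let φ = (\Diamond r \land \Diamond q) \lor \Diamond (\neg r \to r). Evaluate φ at each world:
  u (successors {u, y}): φ is true.
  v (successors {y, m}): φ is true.
  w (successors {v, w, x, z}): φ is true.
  x (successors ∅): φ is false.
  y (successors {z, t}): φ is true.
  z (successors {v, w}): φ is false.
  t (successors {m}): φ is true.
  m (successors {v, y, z}): φ is true.
For instance, at w:
  At w: \Diamond r \land \Diamond q is true, \Diamond (\neg r \to r) is true, so (\Diamond r \land \Diamond q) \lor \Diamond (\neg r \to r) is true.
    At w: \Diamond r is true, \Diamond q is true, so \Diamond r \land \Diamond q is true.
      At w: \Diamond r requires r at some successor in {v, w, x, z}.
        r holds at x, so \Diamond r is true at w.
      At w: \Diamond q requires q at some successor in {v, w, x, z}.
        q holds at v, so \Diamond q is true at w.
    At w: \Diamond (\neg r \to r) requires \neg r \to r at some successor in {v, w, x, z}.
      \neg r \to r holds at x, so \Diamond (\neg r \to r) is true at w.
Satisfying worlds: {u, v, w, y, t, m}

6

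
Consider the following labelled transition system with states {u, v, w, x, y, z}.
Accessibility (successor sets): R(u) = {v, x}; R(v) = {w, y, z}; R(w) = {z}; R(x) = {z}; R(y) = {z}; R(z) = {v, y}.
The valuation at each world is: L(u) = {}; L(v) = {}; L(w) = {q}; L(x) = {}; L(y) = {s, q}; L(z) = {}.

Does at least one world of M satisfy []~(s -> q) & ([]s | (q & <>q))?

Let φ = []~(s -> q) & ([]s | (q & <>q)). Evaluate φ at each world:
  u (successors {v, x}): φ is false.
  v (successors {w, y, z}): φ is false.
  w (successors {z}): φ is false.
  x (successors {z}): φ is false.
  y (successors {z}): φ is false.
  z (successors {v, y}): φ is false.
For instance, at u:
  At u: []~(s -> q) is false, []s | (q & <>q) is false, so []~(s -> q) & ([]s | (q & <>q)) is false.
    At u: []~(s -> q) requires ~(s -> q) at every successor {v, x}.
      ~(s -> q) fails at v, so []~(s -> q) is false at u.
    At u: []s is false, q & <>q is false, so []s | (q & <>q) is false.
      At u: []s requires s at every successor {v, x}.
        s fails at v, so []s is false at u.
      At u: q is false, <>q is false, so q & <>q is false.

No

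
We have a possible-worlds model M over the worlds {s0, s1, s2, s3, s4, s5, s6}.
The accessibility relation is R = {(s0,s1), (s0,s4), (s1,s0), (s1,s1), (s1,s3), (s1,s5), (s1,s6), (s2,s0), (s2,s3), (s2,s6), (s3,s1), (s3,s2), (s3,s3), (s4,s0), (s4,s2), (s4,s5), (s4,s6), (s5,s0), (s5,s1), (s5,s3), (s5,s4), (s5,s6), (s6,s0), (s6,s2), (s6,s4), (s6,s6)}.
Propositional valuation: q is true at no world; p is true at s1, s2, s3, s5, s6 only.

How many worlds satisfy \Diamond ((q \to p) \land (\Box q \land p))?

0

Let φ = \Diamond ((q \to p) \land (\Box q \land p)). Evaluate φ at each world:
  s0 (successors {s1, s4}): φ is false.
  s1 (successors {s0, s1, s3, s5, s6}): φ is false.
  s2 (successors {s0, s3, s6}): φ is false.
  s3 (successors {s1, s2, s3}): φ is false.
  s4 (successors {s0, s2, s5, s6}): φ is false.
  s5 (successors {s0, s1, s3, s4, s6}): φ is false.
  s6 (successors {s0, s2, s4, s6}): φ is false.
For instance, at s0:
  At s0: \Diamond ((q \to p) \land (\Box q \land p)) requires (q \to p) \land (\Box q \land p) at some successor in {s1, s4}.
    At s1: (q \to p) \land (\Box q \land p) is false.
    At s4: (q \to p) \land (\Box q \land p) is false.
  So \Diamond ((q \to p) \land (\Box q \land p)) is false at s0.
Satisfying worlds: none.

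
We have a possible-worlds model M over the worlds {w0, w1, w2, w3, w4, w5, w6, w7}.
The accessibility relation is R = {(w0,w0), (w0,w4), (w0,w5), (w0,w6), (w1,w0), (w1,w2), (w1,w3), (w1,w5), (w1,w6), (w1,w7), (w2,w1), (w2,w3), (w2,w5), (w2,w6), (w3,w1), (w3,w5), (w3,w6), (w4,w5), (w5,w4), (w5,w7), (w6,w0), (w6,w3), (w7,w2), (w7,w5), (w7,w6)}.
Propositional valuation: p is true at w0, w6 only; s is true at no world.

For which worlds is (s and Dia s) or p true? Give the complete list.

w0, w6

Let φ = (s and Dia s) or p. Evaluate φ at each world:
  w0 (successors {w0, w4, w5, w6}): φ is true.
  w1 (successors {w0, w2, w3, w5, w6, w7}): φ is false.
  w2 (successors {w1, w3, w5, w6}): φ is false.
  w3 (successors {w1, w5, w6}): φ is false.
  w4 (successors {w5}): φ is false.
  w5 (successors {w4, w7}): φ is false.
  w6 (successors {w0, w3}): φ is true.
  w7 (successors {w2, w5, w6}): φ is false.
For instance, at w6:
  At w6: s and Dia s is false, p is true, so (s and Dia s) or p is true.
    At w6: s is false, Dia s is false, so s and Dia s is false.
      At w6: Dia s requires s at some successor in {w0, w3}.
        At w0: s is false.
        At w3: s is false.
      So Dia s is false at w6.
Satisfying worlds: {w0, w6}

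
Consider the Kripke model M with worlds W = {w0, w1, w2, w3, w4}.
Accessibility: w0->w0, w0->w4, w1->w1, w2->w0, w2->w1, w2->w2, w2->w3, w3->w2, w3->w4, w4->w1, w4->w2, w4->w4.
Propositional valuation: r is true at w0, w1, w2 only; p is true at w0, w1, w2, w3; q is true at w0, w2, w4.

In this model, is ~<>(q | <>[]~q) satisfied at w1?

Recall that []ψ holds at a world iff ψ holds at every accessible world, and <>ψ holds iff ψ holds at some accessible world.
At w1: <>(q | <>[]~q) is true, so ~<>(q | <>[]~q) is false.
  At w1: <>(q | <>[]~q) requires q | <>[]~q at some successor in {w1}.
    q | <>[]~q holds at w1, so <>(q | <>[]~q) is true at w1.
      At w1: q is false, <>[]~q is true, so q | <>[]~q is true.

No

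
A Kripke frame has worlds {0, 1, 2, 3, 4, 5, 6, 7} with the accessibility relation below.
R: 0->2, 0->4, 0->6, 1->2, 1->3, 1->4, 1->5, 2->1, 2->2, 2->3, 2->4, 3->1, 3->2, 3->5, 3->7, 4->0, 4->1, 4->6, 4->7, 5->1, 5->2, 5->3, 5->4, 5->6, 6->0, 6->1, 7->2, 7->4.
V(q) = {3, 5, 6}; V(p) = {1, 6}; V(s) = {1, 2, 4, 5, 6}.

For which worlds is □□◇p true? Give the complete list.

Recall that □ψ holds at a world iff ψ holds at every accessible world, and ◇ψ holds iff ψ holds at some accessible world.
Let φ = □□◇p. Evaluate φ at each world:
  0 (successors {2, 4, 6}): φ is false.
  1 (successors {2, 3, 4, 5}): φ is false.
  2 (successors {1, 2, 3, 4}): φ is false.
  3 (successors {1, 2, 5, 7}): φ is false.
  4 (successors {0, 1, 6, 7}): φ is false.
  5 (successors {1, 2, 3, 4, 6}): φ is false.
  6 (successors {0, 1}): φ is true.
  7 (successors {2, 4}): φ is false.
For instance, at 4:
  At 4: □□◇p requires □◇p at every successor {0, 1, 6, 7}.
    □◇p fails at 6, so □□◇p is false at 4.
      At 6: □◇p requires ◇p at every successor {0, 1}.
        ◇p fails at 1, so □◇p is false at 6.
Satisfying worlds: {6}

6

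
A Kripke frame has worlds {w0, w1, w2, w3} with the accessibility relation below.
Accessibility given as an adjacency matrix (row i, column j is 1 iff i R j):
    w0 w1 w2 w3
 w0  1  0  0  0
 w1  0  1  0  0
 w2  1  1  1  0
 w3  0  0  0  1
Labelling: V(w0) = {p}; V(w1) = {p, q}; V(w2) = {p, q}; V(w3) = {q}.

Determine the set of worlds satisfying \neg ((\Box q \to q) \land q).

Let φ = \neg ((\Box q \to q) \land q). Evaluate φ at each world:
  w0 (successors {w0}): φ is true.
  w1 (successors {w1}): φ is false.
  w2 (successors {w0, w1, w2}): φ is false.
  w3 (successors {w3}): φ is false.
For instance, at w1:
  At w1: (\Box q \to q) \land q is true, so \neg ((\Box q \to q) \land q) is false.
    At w1: \Box q \to q is true, q is true, so (\Box q \to q) \land q is true.
      At w1: \Box q is true, q is true, so \Box q \to q is true.
Satisfying worlds: {w0}

w0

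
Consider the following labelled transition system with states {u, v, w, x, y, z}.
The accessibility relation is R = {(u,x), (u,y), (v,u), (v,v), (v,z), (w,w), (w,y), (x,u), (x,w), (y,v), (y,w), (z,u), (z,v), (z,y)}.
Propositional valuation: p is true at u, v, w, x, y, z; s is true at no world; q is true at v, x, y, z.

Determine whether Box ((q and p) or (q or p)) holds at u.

Yes

Recall that Box ψ holds at a world iff ψ holds at every accessible world, and Dia ψ holds iff ψ holds at some accessible world.
At u: Box ((q and p) or (q or p)) requires (q and p) or (q or p) at every successor {x, y}.
  At x: (q and p) or (q or p) is true.
  At y: (q and p) or (q or p) is true.
So Box ((q and p) or (q or p)) is true at u.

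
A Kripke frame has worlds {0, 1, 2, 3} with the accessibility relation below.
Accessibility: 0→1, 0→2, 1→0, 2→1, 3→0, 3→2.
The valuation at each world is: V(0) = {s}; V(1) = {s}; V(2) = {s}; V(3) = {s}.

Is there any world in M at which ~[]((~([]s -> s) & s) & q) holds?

Yes

Let φ = ~[]((~([]s -> s) & s) & q). Evaluate φ at each world:
  0 (successors {1, 2}): φ is true.
  1 (successors {0}): φ is true.
  2 (successors {1}): φ is true.
  3 (successors {0, 2}): φ is true.
Detail at 0 (witness):
  At 0: []((~([]s -> s) & s) & q) is false, so ~[]((~([]s -> s) & s) & q) is true.
    At 0: []((~([]s -> s) & s) & q) requires (~([]s -> s) & s) & q at every successor {1, 2}.
      (~([]s -> s) & s) & q fails at 1, so []((~([]s -> s) & s) & q) is false at 0.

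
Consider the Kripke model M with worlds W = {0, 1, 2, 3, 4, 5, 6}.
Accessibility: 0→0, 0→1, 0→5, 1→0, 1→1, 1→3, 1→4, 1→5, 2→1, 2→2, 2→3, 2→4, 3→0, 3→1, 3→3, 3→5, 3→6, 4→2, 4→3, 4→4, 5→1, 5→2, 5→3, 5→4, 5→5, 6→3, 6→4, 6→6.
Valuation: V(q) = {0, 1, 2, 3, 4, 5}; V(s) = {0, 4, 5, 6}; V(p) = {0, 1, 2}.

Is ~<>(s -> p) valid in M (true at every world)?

No

Let φ = ~<>(s -> p). Evaluate φ at each world:
  0 (successors {0, 1, 5}): φ is false.
  1 (successors {0, 1, 3, 4, 5}): φ is false.
  2 (successors {1, 2, 3, 4}): φ is false.
  3 (successors {0, 1, 3, 5, 6}): φ is false.
  4 (successors {2, 3, 4}): φ is false.
  5 (successors {1, 2, 3, 4, 5}): φ is false.
  6 (successors {3, 4, 6}): φ is false.
Detail at 0 (counterexample):
  At 0: <>(s -> p) is true, so ~<>(s -> p) is false.
    At 0: <>(s -> p) requires s -> p at some successor in {0, 1, 5}.
      s -> p holds at 0, so <>(s -> p) is true at 0.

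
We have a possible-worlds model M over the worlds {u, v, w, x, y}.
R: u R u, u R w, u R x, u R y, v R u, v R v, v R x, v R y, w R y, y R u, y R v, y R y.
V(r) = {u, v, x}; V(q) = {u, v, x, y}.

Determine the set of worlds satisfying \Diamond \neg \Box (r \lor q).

Let φ = \Diamond \neg \Box (r \lor q). Evaluate φ at each world:
  u (successors {u, w, x, y}): φ is true.
  v (successors {u, v, x, y}): φ is true.
  w (successors {y}): φ is false.
  x (successors ∅): φ is false.
  y (successors {u, v, y}): φ is true.
For instance, at u:
  At u: \Diamond \neg \Box (r \lor q) requires \neg \Box (r \lor q) at some successor in {u, w, x, y}.
    \neg \Box (r \lor q) holds at u, so \Diamond \neg \Box (r \lor q) is true at u.
      At u: \Box (r \lor q) is false, so \neg \Box (r \lor q) is true.
Satisfying worlds: {u, v, y}

u, v, y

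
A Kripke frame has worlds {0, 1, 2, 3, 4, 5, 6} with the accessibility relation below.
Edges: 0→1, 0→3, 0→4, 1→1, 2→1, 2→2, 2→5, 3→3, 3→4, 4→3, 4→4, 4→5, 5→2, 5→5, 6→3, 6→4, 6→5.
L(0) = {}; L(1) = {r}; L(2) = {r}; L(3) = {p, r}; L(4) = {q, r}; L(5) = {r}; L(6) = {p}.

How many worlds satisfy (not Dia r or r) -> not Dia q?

5

Recall that Dia ψ holds at a world iff ψ holds at some accessible world.
Let φ = (not Dia r or r) -> not Dia q. Evaluate φ at each world:
  0 (successors {1, 3, 4}): φ is true.
  1 (successors {1}): φ is true.
  2 (successors {1, 2, 5}): φ is true.
  3 (successors {3, 4}): φ is false.
  4 (successors {3, 4, 5}): φ is false.
  5 (successors {2, 5}): φ is true.
  6 (successors {3, 4, 5}): φ is true.
For instance, at 3:
  At 3: not Dia r or r is true, not Dia q is false, so (not Dia r or r) -> not Dia q is false.
    At 3: not Dia r is false, r is true, so not Dia r or r is true.
      At 3: Dia r is true, so not Dia r is false.
    At 3: Dia q is true, so not Dia q is false.
      At 3: Dia q requires q at some successor in {3, 4}.
        q holds at 4, so Dia q is true at 3.
Satisfying worlds: {0, 1, 2, 5, 6}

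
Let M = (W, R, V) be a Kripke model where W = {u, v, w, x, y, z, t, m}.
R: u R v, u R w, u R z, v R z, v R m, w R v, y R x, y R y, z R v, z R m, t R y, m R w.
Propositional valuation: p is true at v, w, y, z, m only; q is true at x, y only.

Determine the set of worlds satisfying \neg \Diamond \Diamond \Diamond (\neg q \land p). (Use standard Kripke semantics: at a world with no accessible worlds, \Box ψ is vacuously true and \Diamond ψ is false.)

x, y, t

Recall that \Diamond ψ holds at a world iff ψ holds at some accessible world.
Let φ = \neg \Diamond \Diamond \Diamond (\neg q \land p). Evaluate φ at each world:
  u (successors {v, w, z}): φ is false.
  v (successors {z, m}): φ is false.
  w (successors {v}): φ is false.
  x (successors ∅): φ is true.
  y (successors {x, y}): φ is true.
  z (successors {v, m}): φ is false.
  t (successors {y}): φ is true.
  m (successors {w}): φ is false.
For instance, at m:
  At m: \Diamond \Diamond \Diamond (\neg q \land p) is true, so \neg \Diamond \Diamond \Diamond (\neg q \land p) is false.
    At m: \Diamond \Diamond \Diamond (\neg q \land p) requires \Diamond \Diamond (\neg q \land p) at some successor in {w}.
      \Diamond \Diamond (\neg q \land p) holds at w, so \Diamond \Diamond \Diamond (\neg q \land p) is true at m.
Satisfying worlds: {x, y, t}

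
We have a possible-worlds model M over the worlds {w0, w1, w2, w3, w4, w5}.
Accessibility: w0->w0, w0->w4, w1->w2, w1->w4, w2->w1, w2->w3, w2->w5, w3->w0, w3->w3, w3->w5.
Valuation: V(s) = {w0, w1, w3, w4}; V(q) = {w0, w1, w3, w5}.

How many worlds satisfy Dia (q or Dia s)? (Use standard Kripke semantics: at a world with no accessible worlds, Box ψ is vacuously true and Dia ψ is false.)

4

Let φ = Dia (q or Dia s). Evaluate φ at each world:
  w0 (successors {w0, w4}): φ is true.
  w1 (successors {w2, w4}): φ is true.
  w2 (successors {w1, w3, w5}): φ is true.
  w3 (successors {w0, w3, w5}): φ is true.
  w4 (successors ∅): φ is false.
  w5 (successors ∅): φ is false.
For instance, at w1:
  At w1: Dia (q or Dia s) requires q or Dia s at some successor in {w2, w4}.
    q or Dia s holds at w2, so Dia (q or Dia s) is true at w1.
      At w2: q is false, Dia s is true, so q or Dia s is true.
Satisfying worlds: {w0, w1, w2, w3}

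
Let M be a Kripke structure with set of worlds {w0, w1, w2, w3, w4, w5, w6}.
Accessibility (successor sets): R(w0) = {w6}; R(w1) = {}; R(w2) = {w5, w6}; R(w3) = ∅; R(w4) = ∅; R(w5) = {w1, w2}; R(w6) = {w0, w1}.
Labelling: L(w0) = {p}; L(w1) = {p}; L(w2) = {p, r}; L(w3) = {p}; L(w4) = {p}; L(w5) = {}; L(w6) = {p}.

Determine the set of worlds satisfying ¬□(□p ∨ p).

none

Let φ = ¬□(□p ∨ p). Evaluate φ at each world:
  w0 (successors {w6}): φ is false.
  w1 (successors ∅): φ is false.
  w2 (successors {w5, w6}): φ is false.
  w3 (successors ∅): φ is false.
  w4 (successors ∅): φ is false.
  w5 (successors {w1, w2}): φ is false.
  w6 (successors {w0, w1}): φ is false.
For instance, at w2:
  At w2: □(□p ∨ p) is true, so ¬□(□p ∨ p) is false.
    At w2: □(□p ∨ p) requires □p ∨ p at every successor {w5, w6}.
      At w5: □p ∨ p is true.
      At w6: □p ∨ p is true.
    So □(□p ∨ p) is true at w2.
Satisfying worlds: none.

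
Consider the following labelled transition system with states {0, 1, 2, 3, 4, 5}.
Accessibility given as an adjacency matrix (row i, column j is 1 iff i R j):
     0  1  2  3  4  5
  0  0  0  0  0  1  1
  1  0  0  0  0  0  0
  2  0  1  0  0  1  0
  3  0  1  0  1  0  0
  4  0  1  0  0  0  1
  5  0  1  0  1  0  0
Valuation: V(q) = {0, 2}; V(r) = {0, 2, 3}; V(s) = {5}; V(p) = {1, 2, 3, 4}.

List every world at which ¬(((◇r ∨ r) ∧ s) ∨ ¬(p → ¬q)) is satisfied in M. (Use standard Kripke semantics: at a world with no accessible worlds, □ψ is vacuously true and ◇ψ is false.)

0, 1, 3, 4

Let φ = ¬(((◇r ∨ r) ∧ s) ∨ ¬(p → ¬q)). Evaluate φ at each world:
  0 (successors {4, 5}): φ is true.
  1 (successors ∅): φ is true.
  2 (successors {1, 4}): φ is false.
  3 (successors {1, 3}): φ is true.
  4 (successors {1, 5}): φ is true.
  5 (successors {1, 3}): φ is false.
For instance, at 3:
  At 3: ((◇r ∨ r) ∧ s) ∨ ¬(p → ¬q) is false, so ¬(((◇r ∨ r) ∧ s) ∨ ¬(p → ¬q)) is true.
    At 3: (◇r ∨ r) ∧ s is false, ¬(p → ¬q) is false, so ((◇r ∨ r) ∧ s) ∨ ¬(p → ¬q) is false.
      At 3: ◇r ∨ r is true, s is false, so (◇r ∨ r) ∧ s is false.
Satisfying worlds: {0, 1, 3, 4}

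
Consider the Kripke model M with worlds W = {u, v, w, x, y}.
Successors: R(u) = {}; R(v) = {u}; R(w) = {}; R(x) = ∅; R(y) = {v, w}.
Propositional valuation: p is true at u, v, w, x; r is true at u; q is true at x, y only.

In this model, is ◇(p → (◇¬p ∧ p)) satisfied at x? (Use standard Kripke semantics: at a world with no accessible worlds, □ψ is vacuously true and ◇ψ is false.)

No

At x: no accessible worlds, so ◇(p → (◇¬p ∧ p)) is false.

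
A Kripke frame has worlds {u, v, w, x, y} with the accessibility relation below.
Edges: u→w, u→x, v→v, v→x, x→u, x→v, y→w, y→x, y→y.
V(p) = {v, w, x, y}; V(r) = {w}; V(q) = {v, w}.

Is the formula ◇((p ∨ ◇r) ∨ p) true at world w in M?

At w: no accessible worlds, so ◇((p ∨ ◇r) ∨ p) is false.

No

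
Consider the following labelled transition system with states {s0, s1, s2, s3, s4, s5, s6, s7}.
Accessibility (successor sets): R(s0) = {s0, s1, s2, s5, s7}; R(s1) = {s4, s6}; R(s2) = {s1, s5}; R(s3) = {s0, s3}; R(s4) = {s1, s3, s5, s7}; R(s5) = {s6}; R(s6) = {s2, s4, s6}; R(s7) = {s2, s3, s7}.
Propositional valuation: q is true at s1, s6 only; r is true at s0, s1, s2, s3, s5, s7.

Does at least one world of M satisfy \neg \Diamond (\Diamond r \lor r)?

Let φ = \neg \Diamond (\Diamond r \lor r). Evaluate φ at each world:
  s0 (successors {s0, s1, s2, s5, s7}): φ is false.
  s1 (successors {s4, s6}): φ is false.
  s2 (successors {s1, s5}): φ is false.
  s3 (successors {s0, s3}): φ is false.
  s4 (successors {s1, s3, s5, s7}): φ is false.
  s5 (successors {s6}): φ is false.
  s6 (successors {s2, s4, s6}): φ is false.
  s7 (successors {s2, s3, s7}): φ is false.
For instance, at s4:
  At s4: \Diamond (\Diamond r \lor r) is true, so \neg \Diamond (\Diamond r \lor r) is false.
    At s4: \Diamond (\Diamond r \lor r) requires \Diamond r \lor r at some successor in {s1, s3, s5, s7}.
      \Diamond r \lor r holds at s1, so \Diamond (\Diamond r \lor r) is true at s4.

No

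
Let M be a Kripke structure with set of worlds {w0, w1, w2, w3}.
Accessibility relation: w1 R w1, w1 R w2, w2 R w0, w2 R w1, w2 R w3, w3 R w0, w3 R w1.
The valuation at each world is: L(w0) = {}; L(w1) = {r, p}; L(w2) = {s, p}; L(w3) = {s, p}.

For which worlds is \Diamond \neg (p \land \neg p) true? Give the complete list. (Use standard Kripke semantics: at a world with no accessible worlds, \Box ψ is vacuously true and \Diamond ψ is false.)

w1, w2, w3

Let φ = \Diamond \neg (p \land \neg p). Evaluate φ at each world:
  w0 (successors ∅): φ is false.
  w1 (successors {w1, w2}): φ is true.
  w2 (successors {w0, w1, w3}): φ is true.
  w3 (successors {w0, w1}): φ is true.
For instance, at w1:
  At w1: \Diamond \neg (p \land \neg p) requires \neg (p \land \neg p) at some successor in {w1, w2}.
    \neg (p \land \neg p) holds at w1, so \Diamond \neg (p \land \neg p) is true at w1.
Satisfying worlds: {w1, w2, w3}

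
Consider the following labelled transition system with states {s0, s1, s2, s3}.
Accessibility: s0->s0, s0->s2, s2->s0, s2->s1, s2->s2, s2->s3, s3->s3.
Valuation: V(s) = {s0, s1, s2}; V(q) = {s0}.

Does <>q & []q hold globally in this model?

Recall that []ψ holds at a world iff ψ holds at every accessible world, and <>ψ holds iff ψ holds at some accessible world.
Let φ = <>q & []q. Evaluate φ at each world:
  s0 (successors {s0, s2}): φ is false.
  s1 (successors ∅): φ is false.
  s2 (successors {s0, s1, s2, s3}): φ is false.
  s3 (successors {s3}): φ is false.
Detail at s0 (counterexample):
  At s0: <>q is true, []q is false, so <>q & []q is false.
    At s0: <>q requires q at some successor in {s0, s2}.
      q holds at s0, so <>q is true at s0.
    At s0: []q requires q at every successor {s0, s2}.
      q fails at s2, so []q is false at s0.

No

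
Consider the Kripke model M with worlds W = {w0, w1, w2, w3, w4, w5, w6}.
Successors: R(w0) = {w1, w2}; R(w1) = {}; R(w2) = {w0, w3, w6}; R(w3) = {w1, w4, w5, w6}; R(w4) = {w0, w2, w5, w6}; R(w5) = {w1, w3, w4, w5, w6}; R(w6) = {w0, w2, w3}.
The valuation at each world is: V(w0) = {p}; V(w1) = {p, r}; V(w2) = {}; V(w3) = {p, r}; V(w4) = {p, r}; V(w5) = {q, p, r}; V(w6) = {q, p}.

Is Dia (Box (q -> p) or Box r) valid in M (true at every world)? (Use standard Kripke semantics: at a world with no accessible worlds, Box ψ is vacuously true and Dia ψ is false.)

Let φ = Dia (Box (q -> p) or Box r). Evaluate φ at each world:
  w0 (successors {w1, w2}): φ is true.
  w1 (successors ∅): φ is false.
  w2 (successors {w0, w3, w6}): φ is true.
  w3 (successors {w1, w4, w5, w6}): φ is true.
  w4 (successors {w0, w2, w5, w6}): φ is true.
  w5 (successors {w1, w3, w4, w5, w6}): φ is true.
  w6 (successors {w0, w2, w3}): φ is true.
Detail at w1 (counterexample):
  At w1: no accessible worlds, so Dia (Box (q -> p) or Box r) is false.

No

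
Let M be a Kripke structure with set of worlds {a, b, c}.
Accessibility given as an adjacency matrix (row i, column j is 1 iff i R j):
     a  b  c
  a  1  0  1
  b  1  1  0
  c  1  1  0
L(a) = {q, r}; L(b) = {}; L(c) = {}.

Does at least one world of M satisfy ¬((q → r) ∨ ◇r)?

Let φ = ¬((q → r) ∨ ◇r). Evaluate φ at each world:
  a (successors {a, c}): φ is false.
  b (successors {a, b}): φ is false.
  c (successors {a, b}): φ is false.
For instance, at b:
  At b: (q → r) ∨ ◇r is true, so ¬((q → r) ∨ ◇r) is false.
    At b: q → r is true, ◇r is true, so (q → r) ∨ ◇r is true.
      At b: ◇r requires r at some successor in {a, b}.
        r holds at a, so ◇r is true at b.

No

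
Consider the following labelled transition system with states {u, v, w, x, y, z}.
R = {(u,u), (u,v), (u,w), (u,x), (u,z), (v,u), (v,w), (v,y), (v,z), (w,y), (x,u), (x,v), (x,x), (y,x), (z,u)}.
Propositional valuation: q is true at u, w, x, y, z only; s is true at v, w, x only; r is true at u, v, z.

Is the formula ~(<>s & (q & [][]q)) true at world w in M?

Yes

At w: <>s & (q & [][]q) is false, so ~(<>s & (q & [][]q)) is true.
  At w: <>s is false, q & [][]q is true, so <>s & (q & [][]q) is false.
    At w: <>s requires s at some successor in {y}.
      At y: s is false.
    So <>s is false at w.
    At w: q is true, [][]q is true, so q & [][]q is true.
      At w: [][]q requires []q at every successor {y}.
        At y: []q is true.
      So [][]q is true at w.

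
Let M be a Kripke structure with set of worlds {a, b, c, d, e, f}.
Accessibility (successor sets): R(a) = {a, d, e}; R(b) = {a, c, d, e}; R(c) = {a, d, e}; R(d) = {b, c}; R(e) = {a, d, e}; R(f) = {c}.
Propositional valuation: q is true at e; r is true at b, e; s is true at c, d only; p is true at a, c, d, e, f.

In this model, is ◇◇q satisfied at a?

Recall that ◇ψ holds at a world iff ψ holds at some accessible world.
At a: ◇◇q requires ◇q at some successor in {a, d, e}.
  ◇q holds at a, so ◇◇q is true at a.
    At a: ◇q requires q at some successor in {a, d, e}.
      q holds at e, so ◇q is true at a.

Yes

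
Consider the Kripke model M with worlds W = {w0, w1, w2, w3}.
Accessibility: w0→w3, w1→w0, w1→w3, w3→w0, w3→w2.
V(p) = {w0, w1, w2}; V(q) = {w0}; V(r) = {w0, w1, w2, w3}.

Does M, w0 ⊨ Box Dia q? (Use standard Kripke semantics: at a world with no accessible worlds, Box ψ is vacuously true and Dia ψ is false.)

At w0: Box Dia q requires Dia q at every successor {w3}.
    At w3: Dia q requires q at some successor in {w0, w2}.
      q holds at w0, so Dia q is true at w3.
So Box Dia q is true at w0.

Yes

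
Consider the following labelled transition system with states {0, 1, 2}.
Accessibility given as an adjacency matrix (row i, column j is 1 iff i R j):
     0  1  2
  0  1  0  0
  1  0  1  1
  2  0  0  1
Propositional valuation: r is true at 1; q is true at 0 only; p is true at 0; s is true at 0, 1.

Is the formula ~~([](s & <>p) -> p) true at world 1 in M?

Yes

Recall that []ψ holds at a world iff ψ holds at every accessible world, and <>ψ holds iff ψ holds at some accessible world.
At 1: ~([](s & <>p) -> p) is false, so ~~([](s & <>p) -> p) is true.
  At 1: [](s & <>p) -> p is true, so ~([](s & <>p) -> p) is false.
    At 1: [](s & <>p) is false, p is false, so [](s & <>p) -> p is true.
      At 1: [](s & <>p) requires s & <>p at every successor {1, 2}.
        s & <>p fails at 1, so [](s & <>p) is false at 1.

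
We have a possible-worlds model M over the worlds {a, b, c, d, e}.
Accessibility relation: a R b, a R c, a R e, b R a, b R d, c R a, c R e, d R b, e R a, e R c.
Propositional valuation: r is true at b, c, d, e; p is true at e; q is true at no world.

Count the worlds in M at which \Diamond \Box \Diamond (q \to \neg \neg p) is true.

5

Let φ = \Diamond \Box \Diamond (q \to \neg \neg p). Evaluate φ at each world:
  a (successors {b, c, e}): φ is true.
  b (successors {a, d}): φ is true.
  c (successors {a, e}): φ is true.
  d (successors {b}): φ is true.
  e (successors {a, c}): φ is true.
For instance, at e:
  At e: \Diamond \Box \Diamond (q \to \neg \neg p) requires \Box \Diamond (q \to \neg \neg p) at some successor in {a, c}.
    \Box \Diamond (q \to \neg \neg p) holds at a, so \Diamond \Box \Diamond (q \to \neg \neg p) is true at e.
      At a: \Box \Diamond (q \to \neg \neg p) requires \Diamond (q \to \neg \neg p) at every successor {b, c, e}.
        At b: \Diamond (q \to \neg \neg p) is true.
        At c: \Diamond (q \to \neg \neg p) is true.
        At e: \Diamond (q \to \neg \neg p) is true.
      So \Box \Diamond (q \to \neg \neg p) is true at a.
Satisfying worlds: {a, b, c, d, e}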